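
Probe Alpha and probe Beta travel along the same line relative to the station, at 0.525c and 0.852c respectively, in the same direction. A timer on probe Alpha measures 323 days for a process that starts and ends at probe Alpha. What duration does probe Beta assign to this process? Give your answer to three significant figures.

Speed of probe Alpha in probe Beta's frame: u = (v_A − v_B)/(1 − v_A v_B/c²) = (0.525 − 0.852)/(1 − 0.525×0.852) = −0.327/0.5527 = −0.59164; |u| = 0.59164c.
γ for this relative speed: γ = 1/√(1 − 0.350038) = 1.2404.
Probe Alpha's interval is proper; time dilation gives Δt_B = γΔτ = 1.2404 × 323 days = 401 days.

401 days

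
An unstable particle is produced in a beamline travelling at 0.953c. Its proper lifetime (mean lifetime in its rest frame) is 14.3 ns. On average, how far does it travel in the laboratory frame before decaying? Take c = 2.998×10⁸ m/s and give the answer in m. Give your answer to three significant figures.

13.5 m

With β = 0.953, γ = 1/√(1 − 0.953²) = 1/√0.091791 = 3.3007.
Lab-frame lifetime: Δt = γτ = 3.3007 × 14.3 ns = 47.2 ns.
Distance: d = vΔt = 0.953 × 2.998×10⁸ m/s × 4.7200×10^-8 s = 13.5 m.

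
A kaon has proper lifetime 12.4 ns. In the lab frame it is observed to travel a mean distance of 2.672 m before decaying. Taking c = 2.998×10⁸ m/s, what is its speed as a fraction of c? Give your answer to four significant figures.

Let x = d/(cτ) = 2.672 m / (2.998×10⁸ m/s × 1.240×10^-8 s) = 0.71876. Since d = βγcτ, x = βγ = β/√(1−β²).
Solving: β² = x²/(1+x²) = 0.516616/1.516616 = 0.340637, so β = 0.5836.

0.5836c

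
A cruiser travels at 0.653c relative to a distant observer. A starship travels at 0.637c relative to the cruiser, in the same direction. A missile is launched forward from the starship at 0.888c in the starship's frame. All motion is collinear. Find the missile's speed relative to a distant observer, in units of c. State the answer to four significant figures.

0.9945c

Apply u = (u'+v)/(1+u'v) twice. Missile in the cruiser frame: (0.888+0.637)/(1+0.888·0.637) = 1.525/1.565656 = 0.97403c.
That velocity, transformed to the rest frame of a distant observer: (0.97403+0.653)/(1+0.97403·0.653) = 1.62703/1.63604159 = 0.99449c.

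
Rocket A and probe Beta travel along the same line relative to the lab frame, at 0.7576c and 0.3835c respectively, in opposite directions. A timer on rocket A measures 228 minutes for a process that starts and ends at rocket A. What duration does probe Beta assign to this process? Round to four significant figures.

488.1 minutes

Transform rocket A's velocity into probe Beta's frame: (0.7576 + 0.3835)/(1 + 0.7576·0.3835) = 1.1411/1.2905396, so the relative speed is 0.8842c.
At |u| = 0.8842c, γ = (1 − 0.78181)^(−1/2) = 2.1408.
The clock on rocket A records proper time, so probe Beta measures Δt = γΔτ = 2.1408 × 228 = 488.1 minutes.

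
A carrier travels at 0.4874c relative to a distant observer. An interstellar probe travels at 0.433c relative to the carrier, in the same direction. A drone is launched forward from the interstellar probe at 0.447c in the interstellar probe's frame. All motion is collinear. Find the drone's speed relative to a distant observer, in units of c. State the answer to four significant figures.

0.9009c

Compose velocities in two stages. Stage 1 (into S'): u₁ = (0.447+0.433)/(1+0.447×0.433) = 0.7373.
Stage 2 (into S): u = (0.7373+0.4874)/(1+0.7373×0.4874) = 0.90094, so the speed is 0.9009c.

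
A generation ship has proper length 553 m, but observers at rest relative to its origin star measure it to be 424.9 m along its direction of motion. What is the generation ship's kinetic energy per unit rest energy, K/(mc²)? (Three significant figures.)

0.301

Length contraction gives γ = L₀/L = 553/424.9 = 1.30148.
Since K = (γ−1)mc², K/(mc²) = 1.30148 − 1 = 0.301.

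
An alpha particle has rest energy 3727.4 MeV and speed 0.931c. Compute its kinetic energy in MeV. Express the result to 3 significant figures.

6480 MeV

γ = 1/√(1 − β²) = 1/√(1 − 0.866761) = 1/√0.133239 = 2.7396.
Kinetic energy: K = (γ − 1)mc² = (2.7396 − 1) × 3727.4 MeV = 1.7396 × 3727.4 = 6480 MeV.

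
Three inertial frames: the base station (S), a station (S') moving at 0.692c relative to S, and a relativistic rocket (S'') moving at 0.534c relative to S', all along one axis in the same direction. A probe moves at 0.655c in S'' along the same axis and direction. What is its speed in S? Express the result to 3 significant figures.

0.977c

Compose velocities in two stages. Stage 1 (into S'): u₁ = (0.655+0.534)/(1+0.655×0.534) = 0.88089.
Stage 2 (into S): u = (0.88089+0.692)/(1+0.88089×0.692) = 0.97721, so the speed is 0.977c.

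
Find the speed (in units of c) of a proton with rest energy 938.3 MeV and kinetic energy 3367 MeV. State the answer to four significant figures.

γ = 1 + K/(mc²) = 1 + 3367/938.3 = 4.5884.
β = √(1 − 1/γ²) = √(1 − 0.0474982) = √0.9525018 = 0.9760.

0.9760c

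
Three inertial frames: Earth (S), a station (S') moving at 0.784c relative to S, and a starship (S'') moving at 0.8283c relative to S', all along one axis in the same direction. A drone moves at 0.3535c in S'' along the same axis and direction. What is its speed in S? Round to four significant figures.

0.9892c

Apply u = (u'+v)/(1+u'v) twice. Drone in the station frame: (0.3535+0.8283)/(1+0.3535·0.8283) = 1.1818/1.29280405 = 0.91414c.
That velocity, transformed to the rest frame of Earth: (0.91414+0.784)/(1+0.91414·0.784) = 1.69814/1.71668576 = 0.9892c.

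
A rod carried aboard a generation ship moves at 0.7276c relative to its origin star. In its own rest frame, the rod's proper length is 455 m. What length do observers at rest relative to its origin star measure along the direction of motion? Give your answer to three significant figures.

γ = 1/√(1 − β²) = 1/√(1 − 0.52940176) = 1/√0.47059824 = 1/0.686002 = 1.4577.
Along the direction of motion the measured length is L₀/γ = 455/1.4577 = 312 m.

312 m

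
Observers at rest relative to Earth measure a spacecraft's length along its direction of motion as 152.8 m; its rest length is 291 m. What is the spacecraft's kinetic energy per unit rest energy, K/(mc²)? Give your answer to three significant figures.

0.904

Length contraction gives γ = L₀/L = 291/152.8 = 1.90445.
Since K = (γ−1)mc², K/(mc²) = 1.90445 − 1 = 0.904.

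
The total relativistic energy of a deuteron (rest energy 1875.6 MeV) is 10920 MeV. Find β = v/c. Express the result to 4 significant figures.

Total energy E = γmc² gives γ = 10920/1875.6 = 5.8221.
Hence β = √(1 − 1/γ²) = √(1 − 0.0295013) = √0.9704987 = 0.9851.

0.9851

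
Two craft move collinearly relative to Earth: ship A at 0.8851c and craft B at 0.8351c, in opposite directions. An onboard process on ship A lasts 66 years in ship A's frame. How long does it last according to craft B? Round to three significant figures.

448 years

Speed of ship A in craft B's frame: u = (v_A + v_B)/(1 + v_A v_B/c²) = (0.8851 + 0.8351)/(1 + 0.8851×0.8351) = 1.7202/1.73914701 = 0.98911; |u| = 0.98911c.
γ for this relative speed: γ = 1/√(1 − 0.978339) = 6.7946.
Ship A's interval is proper; time dilation gives Δt_B = γΔτ = 6.7946 × 66 years = 448 years.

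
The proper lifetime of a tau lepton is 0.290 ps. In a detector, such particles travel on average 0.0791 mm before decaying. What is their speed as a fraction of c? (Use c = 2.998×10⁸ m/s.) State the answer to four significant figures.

0.6730c

Let x = d/(cτ) = 7.910×10^-5 m / (2.998×10⁸ m/s × 2.900×10^-13 s) = 0.9098. Since d = βγcτ, x = βγ = β/√(1−β²).
Solving: β² = x²/(1+x²) = 0.827736/1.827736 = 0.452875, so β = 0.6730.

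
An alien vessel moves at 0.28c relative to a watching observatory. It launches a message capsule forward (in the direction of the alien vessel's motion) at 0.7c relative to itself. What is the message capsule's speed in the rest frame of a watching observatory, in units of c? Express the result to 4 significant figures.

Relativistic velocity addition: u = (u' + v)/(1 + u'v/c²), with u' = 0.7c and v = 0.28c.
Numerator: 0.7 + 0.28 = 0.98. Denominator: 1 + (0.7)(0.28) = 1.196.
u = 0.98/1.196 = 0.8194, so the speed is 0.8194c.

0.8194c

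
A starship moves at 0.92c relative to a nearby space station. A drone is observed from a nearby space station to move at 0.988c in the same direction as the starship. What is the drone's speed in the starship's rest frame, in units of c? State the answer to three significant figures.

0.747c

Transform to the starship's frame: u' = (u − v)/(1 − uv/c²).
u' = (0.988 − 0.92)/(1 − 0.988×0.92) = 0.068/0.09104 = 0.74692.
Speed in the starship's frame: 0.747c (in the same direction).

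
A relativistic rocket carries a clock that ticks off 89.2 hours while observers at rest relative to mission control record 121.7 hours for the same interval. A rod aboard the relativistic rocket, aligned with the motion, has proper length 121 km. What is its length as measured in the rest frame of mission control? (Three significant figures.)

88.7 km

The time-dilation ratio gives γ = 121.7/89.2 = 1.36435.
The rod contracts by the same γ: 121 km / 1.36435 = 88.7 km.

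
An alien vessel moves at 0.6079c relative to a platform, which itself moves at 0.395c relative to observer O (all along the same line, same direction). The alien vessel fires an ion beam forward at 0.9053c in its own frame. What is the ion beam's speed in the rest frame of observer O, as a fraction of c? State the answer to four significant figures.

Apply u = (u'+v)/(1+u'v) twice. Ion beam in the platform frame: (0.9053+0.6079)/(1+0.9053·0.6079) = 1.5132/1.55033187 = 0.97605c.
That velocity, transformed to the rest frame of observer O: (0.97605+0.395)/(1+0.97605·0.395) = 1.37105/1.38553975 = 0.98954c.

0.9895c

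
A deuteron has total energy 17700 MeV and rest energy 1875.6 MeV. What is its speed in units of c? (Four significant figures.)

0.9944c

Total energy E = γmc² gives γ = 17700/1875.6 = 9.437.
Hence β = √(1 − 1/γ²) = √(1 − 0.0112288) = √0.9887712 = 0.9944.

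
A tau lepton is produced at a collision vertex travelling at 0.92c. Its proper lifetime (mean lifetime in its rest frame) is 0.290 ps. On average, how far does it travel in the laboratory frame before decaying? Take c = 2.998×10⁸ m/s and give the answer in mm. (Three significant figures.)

0.204 mm

Lorentz factor: γ = (1 − 0.8464)^(−1/2) = 2.5516.
Lab-frame lifetime: Δt = γτ = 2.5516 × 0.290 ps = 0.73996 ps.
Distance: d = vΔt = 0.92 × 2.998×10⁸ m/s × 7.3996×10^-13 s = 2.04×10^-4 m = 0.204 mm.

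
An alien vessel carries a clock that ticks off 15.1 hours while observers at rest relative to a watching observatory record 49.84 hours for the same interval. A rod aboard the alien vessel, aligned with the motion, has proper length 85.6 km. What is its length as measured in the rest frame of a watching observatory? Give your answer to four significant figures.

25.93 km

From Δt = γΔτ: γ = 49.84/15.1 = 3.30066.
The rod contracts by the same γ: 85.6 km / 3.30066 = 25.93 km.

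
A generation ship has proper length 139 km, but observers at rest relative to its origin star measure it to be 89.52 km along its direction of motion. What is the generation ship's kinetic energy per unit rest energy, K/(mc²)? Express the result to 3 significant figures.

γ = L₀/L = 139/89.52 = 1.55273.
K/(mc²) = γ − 1 = 1.55273 − 1 = 0.553.

0.553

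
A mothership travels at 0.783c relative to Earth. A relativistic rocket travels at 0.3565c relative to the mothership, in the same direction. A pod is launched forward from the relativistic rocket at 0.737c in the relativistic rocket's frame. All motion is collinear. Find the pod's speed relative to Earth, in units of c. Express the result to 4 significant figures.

Compose velocities in two stages. Stage 1 (into S'): u₁ = (0.737+0.3565)/(1+0.737×0.3565) = 0.86597.
Stage 2 (into S): u = (0.86597+0.783)/(1+0.86597×0.783) = 0.98267, so the speed is 0.9827c.

0.9827c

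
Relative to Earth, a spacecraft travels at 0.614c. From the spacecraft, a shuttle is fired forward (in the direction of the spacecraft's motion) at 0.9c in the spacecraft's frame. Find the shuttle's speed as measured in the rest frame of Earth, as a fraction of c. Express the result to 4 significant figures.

In units of c, u = (u' + v)/(1 + u'v) with u' = 0.9 and v = 0.614.
Numerator: 0.9 + 0.614 = 1.514. Denominator: 1 + (0.9)(0.614) = 1.5526.
u = 1.514/1.5526 = 0.97514, so the speed is 0.9751c.

0.9751c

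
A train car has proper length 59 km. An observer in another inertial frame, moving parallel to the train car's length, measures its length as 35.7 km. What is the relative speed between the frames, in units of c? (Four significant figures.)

0.7962c

Length contraction gives γ = L₀/L = 59/35.7 = 1.6527.
β = √(1 − 1/γ²) = √0.63389 = 0.7962.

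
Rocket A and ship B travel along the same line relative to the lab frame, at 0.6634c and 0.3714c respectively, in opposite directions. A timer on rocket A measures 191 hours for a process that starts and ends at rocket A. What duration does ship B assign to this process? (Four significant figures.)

Transform rocket A's velocity into ship B's frame: (0.6634 + 0.3714)/(1 + 0.6634·0.3714) = 1.0348/1.24638676, so the relative speed is 0.83024c.
At |u| = 0.83024c, γ = (1 − 0.689298)^(−1/2) = 1.794.
The clock on rocket A records proper time, so ship B measures Δt = γΔτ = 1.794 × 191 = 342.7 hours.

342.7 hours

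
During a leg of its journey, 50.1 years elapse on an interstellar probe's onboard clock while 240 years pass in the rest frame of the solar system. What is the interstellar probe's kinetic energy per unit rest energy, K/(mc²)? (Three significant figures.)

3.79

The time-dilation ratio gives γ = 240/50.1 = 4.79042.
K/(mc²) = γ − 1 = 4.79042 − 1 = 3.79.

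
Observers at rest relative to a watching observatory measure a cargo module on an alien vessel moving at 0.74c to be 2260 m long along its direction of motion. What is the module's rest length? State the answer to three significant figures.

3360 m

Lorentz factor: γ = (1 − 0.5476)^(−1/2) = 1.4868.
Proper length: L₀ = γ·L = 1.4868 × 2260 = 3360 m.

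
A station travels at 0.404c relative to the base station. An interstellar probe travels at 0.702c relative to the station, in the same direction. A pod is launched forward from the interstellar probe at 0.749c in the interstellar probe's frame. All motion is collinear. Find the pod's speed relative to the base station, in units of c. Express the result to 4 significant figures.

First combine the pod and interstellar probe (S''→S'): u₁ = (0.749 + 0.702)/(1 + 0.749×0.702) = 1.451/1.525798 = 0.95098.
Then combine with the station (S'→S): u = (0.95098 + 0.404)/(1 + 0.95098×0.404) = 1.35498/1.38419592 = 0.97889.

0.9789c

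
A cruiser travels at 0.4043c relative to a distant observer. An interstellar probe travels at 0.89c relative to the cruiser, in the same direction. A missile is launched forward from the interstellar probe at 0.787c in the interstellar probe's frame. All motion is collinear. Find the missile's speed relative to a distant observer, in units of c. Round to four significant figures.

First combine the missile and interstellar probe (S''→S'): u₁ = (0.787 + 0.89)/(1 + 0.787×0.89) = 1.677/1.70043 = 0.98622.
Then combine with the cruiser (S'→S): u = (0.98622 + 0.4043)/(1 + 0.98622×0.4043) = 1.39052/1.398728746 = 0.99413.

0.9941c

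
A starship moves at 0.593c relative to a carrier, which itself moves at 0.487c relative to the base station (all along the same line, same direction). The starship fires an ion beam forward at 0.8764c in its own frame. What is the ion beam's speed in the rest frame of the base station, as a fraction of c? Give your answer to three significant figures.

Apply u = (u'+v)/(1+u'v) twice. Ion beam in the carrier frame: (0.8764+0.593)/(1+0.8764·0.593) = 1.4694/1.5197052 = 0.9669c.
That velocity, transformed to the rest frame of the base station: (0.9669+0.487)/(1+0.9669·0.487) = 1.4539/1.4708803 = 0.98846c.

0.988c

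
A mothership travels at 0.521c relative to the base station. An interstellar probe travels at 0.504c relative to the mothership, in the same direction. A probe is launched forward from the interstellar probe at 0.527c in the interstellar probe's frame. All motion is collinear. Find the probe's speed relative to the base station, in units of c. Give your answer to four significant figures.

0.9377c

Compose velocities in two stages. Stage 1 (into S'): u₁ = (0.527+0.504)/(1+0.527×0.504) = 0.81463.
Stage 2 (into S): u = (0.81463+0.521)/(1+0.81463×0.521) = 0.93766, so the speed is 0.9377c.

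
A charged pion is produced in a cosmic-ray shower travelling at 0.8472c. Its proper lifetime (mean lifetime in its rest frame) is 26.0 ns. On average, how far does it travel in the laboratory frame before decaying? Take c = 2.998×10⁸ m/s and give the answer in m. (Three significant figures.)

β² = 0.71774784, so γ = 1/√0.28225216 = 1.8823.
Lab-frame lifetime: Δt = γτ = 1.8823 × 26.0 ns = 48.94 ns.
Distance: d = vΔt = 0.8472 × 2.998×10⁸ m/s × 4.8940×10^-8 s = 12.4 m.

12.4 m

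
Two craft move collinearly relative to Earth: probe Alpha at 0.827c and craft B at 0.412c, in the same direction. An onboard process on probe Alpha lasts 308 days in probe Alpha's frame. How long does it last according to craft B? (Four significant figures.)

Transform probe Alpha's velocity into craft B's frame: (0.827 − 0.412)/(1 − 0.827·0.412) = 0.415/0.659276, so the relative speed is 0.62948c.
At |u| = 0.62948c, γ = (1 − 0.396245)^(−1/2) = 1.287.
Probe Alpha's interval is proper; time dilation gives Δt_B = γΔτ = 1.287 × 308 days = 396.4 days.

396.4 days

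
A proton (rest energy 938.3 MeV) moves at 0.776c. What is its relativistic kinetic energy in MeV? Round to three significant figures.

Lorentz factor: γ = (1 − 0.602176)^(−1/2) = 1.58546.
Kinetic energy: K = (γ − 1)mc² = (1.58546 − 1) × 938.3 MeV = 0.58546 × 938.3 = 549 MeV.

549 MeV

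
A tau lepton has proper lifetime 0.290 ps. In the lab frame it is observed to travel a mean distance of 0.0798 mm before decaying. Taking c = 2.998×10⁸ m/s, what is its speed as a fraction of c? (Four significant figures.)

d = βγcτ ⇒ βγ = d/(cτ) = 7.980×10^-5 m / (8.6942×10^-5 m) = 0.91785.
β = (βγ)/√(1+(βγ)²) = 0.91785/√1.842449 = 0.6762.

0.6762c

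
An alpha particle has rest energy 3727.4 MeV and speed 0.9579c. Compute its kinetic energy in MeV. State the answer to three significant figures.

9260 MeV

γ = 1/√(1 − β²) = 1/√(1 − 0.91757241) = 1/√0.08242759 = 1/0.287102 = 3.4831.
Kinetic energy: K = (γ − 1)mc² = (3.4831 − 1) × 3727.4 MeV = 2.4831 × 3727.4 = 9260 MeV.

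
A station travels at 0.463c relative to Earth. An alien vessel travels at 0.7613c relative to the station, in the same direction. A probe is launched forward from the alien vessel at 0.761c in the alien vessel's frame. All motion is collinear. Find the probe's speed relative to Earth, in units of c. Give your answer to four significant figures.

Apply u = (u'+v)/(1+u'v) twice. Probe in the station frame: (0.761+0.7613)/(1+0.761·0.7613) = 1.5223/1.5793493 = 0.96388c.
That velocity, transformed to the rest frame of Earth: (0.96388+0.463)/(1+0.96388·0.463) = 1.42688/1.44627644 = 0.98659c.

0.9866c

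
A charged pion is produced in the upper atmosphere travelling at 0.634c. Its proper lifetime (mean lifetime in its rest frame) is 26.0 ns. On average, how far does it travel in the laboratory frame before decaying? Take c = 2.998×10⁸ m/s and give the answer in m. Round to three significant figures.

6.39 m

Lorentz factor: γ = (1 − 0.401956)^(−1/2) = 1.2931.
Lab-frame lifetime: Δt = γτ = 1.2931 × 26.0 ns = 33.621 ns.
Distance: d = vΔt = 0.634 × 2.998×10⁸ m/s × 3.3621×10^-8 s = 6.39 m.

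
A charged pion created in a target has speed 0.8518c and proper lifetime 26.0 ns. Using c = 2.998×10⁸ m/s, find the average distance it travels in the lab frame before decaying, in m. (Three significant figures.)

γ = 1/√(1 − β²) = 1/√(1 − 0.72556324) = 1/√0.27443676 = 1/0.523867 = 1.9089.
Lab-frame lifetime: Δt = γτ = 1.9089 × 26.0 ns = 49.631 ns.
Distance: d = vΔt = 0.8518 × 2.998×10⁸ m/s × 4.9631×10^-8 s = 12.7 m.

12.7 m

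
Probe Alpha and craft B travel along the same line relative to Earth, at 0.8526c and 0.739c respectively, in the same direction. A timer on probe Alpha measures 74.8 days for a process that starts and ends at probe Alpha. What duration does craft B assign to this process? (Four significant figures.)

78.60 days

Speed of probe Alpha in craft B's frame: u = (v_A − v_B)/(1 − v_A v_B/c²) = (0.8526 − 0.739)/(1 − 0.8526×0.739) = 0.1136/0.3699286 = 0.30709; |u| = 0.30709c.
At |u| = 0.30709c, γ = (1 − 0.0943043)^(−1/2) = 1.0508.
Probe Alpha's interval is proper; time dilation gives Δt_B = γΔτ = 1.0508 × 74.8 days = 78.60 days.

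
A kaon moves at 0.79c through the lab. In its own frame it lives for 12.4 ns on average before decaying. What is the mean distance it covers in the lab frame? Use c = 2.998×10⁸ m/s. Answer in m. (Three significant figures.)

4.79 m

γ = 1/√(1 − β²) = 1/√(1 − 0.6241) = 1/√0.3759 = 1/0.613107 = 1.631.
Lab-frame lifetime: Δt = γτ = 1.631 × 12.4 ns = 20.224 ns.
Distance: d = vΔt = 0.79 × 2.998×10⁸ m/s × 2.0224×10^-8 s = 4.79 m.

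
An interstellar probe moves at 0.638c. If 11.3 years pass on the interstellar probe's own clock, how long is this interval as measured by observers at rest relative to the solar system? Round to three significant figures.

14.7 years

γ = 1/√(1 − β²) = 1/√(1 − 0.407044) = 1/√0.592956 = 1/0.770036 = 1.2986.
The onboard clock measures proper time, so the interval in the rest frame of the solar system is dilated: Δt = γ·Δτ = 1.2986 × 11.3 years = 14.7 years.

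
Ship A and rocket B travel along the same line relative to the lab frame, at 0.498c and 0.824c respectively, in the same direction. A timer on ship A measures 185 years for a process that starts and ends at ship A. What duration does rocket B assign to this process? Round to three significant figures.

The velocity of ship A relative to rocket B is (0.498 − 0.824)c / (1 − 0.498×0.824) = −0.55287c; relative speed 0.55287c.
At |u| = 0.55287c, γ = (1 − 0.305665)^(−1/2) = 1.2001.
Ship A's interval is proper; time dilation gives Δt_B = γΔτ = 1.2001 × 185 years = 222 years.

222 years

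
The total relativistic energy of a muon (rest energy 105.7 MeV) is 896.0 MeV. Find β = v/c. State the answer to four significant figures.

0.9930

Total energy E = γmc² gives γ = 896.0/105.7 = 8.4768.
Hence β = √(1 − 1/γ²) = √(1 − 0.0139167) = √0.9860833 = 0.9930.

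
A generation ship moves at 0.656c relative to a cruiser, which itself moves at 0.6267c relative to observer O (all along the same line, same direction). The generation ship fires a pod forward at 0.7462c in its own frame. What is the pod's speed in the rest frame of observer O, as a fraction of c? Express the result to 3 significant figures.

Apply u = (u'+v)/(1+u'v) twice. Pod in the cruiser frame: (0.7462+0.656)/(1+0.7462·0.656) = 1.4022/1.4895072 = 0.94139c.
That velocity, transformed to the rest frame of observer O: (0.94139+0.6267)/(1+0.94139·0.6267) = 1.56809/1.589969113 = 0.98624c.

0.986c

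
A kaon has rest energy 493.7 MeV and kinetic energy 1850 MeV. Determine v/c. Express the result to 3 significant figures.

0.978

γ = 1 + K/(mc²) = 1 + 1850/493.7 = 4.7472.
β = √(1 − 1/γ²) = √(1 − 0.0443736) = √0.9556264 = 0.978.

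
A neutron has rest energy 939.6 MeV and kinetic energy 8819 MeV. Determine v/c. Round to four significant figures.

K = (γ−1)mc², so γ = 1 + 8819/939.6 = 10.386.
Then v/c = √(1 − γ⁻²) = √(1 − 0.0092705) = √0.9907295 = 0.9954.

0.9954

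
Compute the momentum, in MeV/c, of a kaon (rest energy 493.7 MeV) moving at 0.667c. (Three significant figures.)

442 MeV/c

γ = 1/√(1 − β²) = 1/√(1 − 0.444889) = 1/√0.555111 = 1/0.745058 = 1.3422.
Momentum: p = γβ·mc = 1.3422 × 0.667 × 493.7 MeV/c = 442 MeV/c.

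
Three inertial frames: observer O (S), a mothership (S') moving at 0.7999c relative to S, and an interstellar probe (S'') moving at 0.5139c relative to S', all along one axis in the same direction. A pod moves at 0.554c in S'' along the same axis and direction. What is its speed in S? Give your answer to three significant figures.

0.980c

First combine the pod and interstellar probe (S''→S'): u₁ = (0.554 + 0.5139)/(1 + 0.554×0.5139) = 1.0679/1.2847006 = 0.83124.
Then combine with the mothership (S'→S): u = (0.83124 + 0.7999)/(1 + 0.83124×0.7999) = 1.63114/1.664908876 = 0.97972.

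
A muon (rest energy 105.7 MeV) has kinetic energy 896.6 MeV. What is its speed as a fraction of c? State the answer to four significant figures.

0.9944c

K = (γ−1)mc², so γ = 1 + 896.6/105.7 = 9.4825.
Then v/c = √(1 − γ⁻²) = √(1 − 0.0111213) = √0.9888787 = 0.9944.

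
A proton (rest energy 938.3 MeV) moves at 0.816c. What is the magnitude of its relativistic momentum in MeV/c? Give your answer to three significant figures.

With β = 0.816, γ = 1/√(1 − 0.816²) = 1/√0.334144 = 1.7299.
Momentum: p = γβ·mc = 1.7299 × 0.816 × 938.3 MeV/c = 1320 MeV/c.

1320 MeV/c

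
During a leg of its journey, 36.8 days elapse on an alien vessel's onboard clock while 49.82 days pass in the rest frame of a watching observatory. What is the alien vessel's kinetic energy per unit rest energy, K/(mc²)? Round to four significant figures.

γ = Δt/Δτ = 49.82/36.8 = 1.3538.
Since K = (γ−1)mc², K/(mc²) = 1.3538 − 1 = 0.3538.

0.3538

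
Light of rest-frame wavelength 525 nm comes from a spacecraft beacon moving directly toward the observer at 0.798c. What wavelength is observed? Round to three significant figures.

176 nm

Relativistic Doppler for wavelength: λ_obs = λ_src · √((1−β)/(1+β)).
With β = 0.798: factor = √(0.202/1.798) = 0.33518.
λ_obs = 525 × 0.33518 = 176 nm.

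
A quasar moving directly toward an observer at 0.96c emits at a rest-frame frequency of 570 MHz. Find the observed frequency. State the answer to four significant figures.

Relativistic Doppler (source moving toward): f_obs = f_src · √((1+β)/(1−β)).
With β = 0.96: factor = √(1.96/0.04) = 7.
f_obs = 570 × 7 = 3990 MHz.

3990 MHz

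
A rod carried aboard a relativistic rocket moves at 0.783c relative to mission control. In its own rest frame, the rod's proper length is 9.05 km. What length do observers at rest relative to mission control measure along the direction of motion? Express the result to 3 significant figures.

γ = 1/√(1 − β²) = 1/√(1 − 0.613089) = 1/√0.386911 = 1/0.622022 = 1.6077.
Along the direction of motion the measured length is L₀/γ = 9.05/1.6077 = 5.63 km.

5.63 km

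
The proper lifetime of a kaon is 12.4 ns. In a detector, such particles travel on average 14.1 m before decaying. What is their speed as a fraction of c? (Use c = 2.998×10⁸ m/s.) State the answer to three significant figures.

Lab distance = (lab lifetime)·v = γτ·βc, so βγ = d/(cτ) = 14.10/(2.998×10⁸ × 1.240×10^-8) = 3.7929.
With βγ = 3.7929: γ² = 1 + (βγ)² = 15.3861, and β = (βγ)/γ = 3.7929/3.92251 = 0.967.

0.967c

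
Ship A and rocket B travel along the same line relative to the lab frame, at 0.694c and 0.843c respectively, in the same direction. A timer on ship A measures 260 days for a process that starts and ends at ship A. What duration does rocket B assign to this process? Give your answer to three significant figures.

279 days

Transform ship A's velocity into rocket B's frame: (0.694 − 0.843)/(1 − 0.694·0.843) = −0.149/0.414958, so the relative speed is 0.35907c.
γ for this relative speed: γ = 1/√(1 − 0.128931) = 1.0715.
The clock on ship A records proper time, so rocket B measures Δt = γΔτ = 1.0715 × 260 = 279 days.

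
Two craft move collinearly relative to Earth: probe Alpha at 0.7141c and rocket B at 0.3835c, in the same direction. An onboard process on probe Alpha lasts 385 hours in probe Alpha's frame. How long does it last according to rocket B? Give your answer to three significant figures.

The velocity of probe Alpha relative to rocket B is (0.7141 − 0.3835)c / (1 − 0.7141×0.3835) = 0.45528c; relative speed 0.45528c.
γ for this relative speed: γ = 1/√(1 − 0.20728) = 1.1232.
Probe Alpha's interval is proper; time dilation gives Δt_B = γΔτ = 1.1232 × 385 hours = 432 hours.

432 hours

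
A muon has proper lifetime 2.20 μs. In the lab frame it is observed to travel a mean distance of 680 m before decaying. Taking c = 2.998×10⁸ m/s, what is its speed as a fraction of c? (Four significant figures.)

0.7178c

Let x = d/(cτ) = 680.0 m / (2.998×10⁸ m/s × 2.200×10^-6 s) = 1.031. Since d = βγcτ, x = βγ = β/√(1−β²).
Solving: β² = x²/(1+x²) = 1.06296/2.06296 = 0.51526, so β = 0.7178.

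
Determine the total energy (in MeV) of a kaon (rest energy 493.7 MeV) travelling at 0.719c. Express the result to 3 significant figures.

710 MeV

With β = 0.719, γ = 1/√(1 − 0.719²) = 1/√0.483039 = 1.4388.
Total energy: E = γmc² = 1.4388 × 493.7 MeV = 710 MeV.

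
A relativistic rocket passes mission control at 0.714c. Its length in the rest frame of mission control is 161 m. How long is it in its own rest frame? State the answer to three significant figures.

γ = 1/√(1 − β²) = 1/√(1 − 0.509796) = 1/√0.490204 = 1/0.700146 = 1.4283.
Proper length: L₀ = γ·L = 1.4283 × 161 = 230 m.

230 m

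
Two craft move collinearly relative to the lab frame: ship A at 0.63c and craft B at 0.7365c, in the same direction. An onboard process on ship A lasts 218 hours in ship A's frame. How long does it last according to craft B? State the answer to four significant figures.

222.4 hours

Transform ship A's velocity into craft B's frame: (0.63 − 0.7365)/(1 − 0.63·0.7365) = −0.1065/0.536005, so the relative speed is 0.19869c.
At |u| = 0.19869c, γ = (1 − 0.0394777)^(−1/2) = 1.0203.
The clock on ship A records proper time, so craft B measures Δt = γΔτ = 1.0203 × 218 = 222.4 hours.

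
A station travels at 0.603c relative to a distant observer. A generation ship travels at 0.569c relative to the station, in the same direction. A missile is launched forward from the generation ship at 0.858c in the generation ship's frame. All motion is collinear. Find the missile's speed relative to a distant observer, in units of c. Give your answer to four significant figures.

0.9897c

Apply u = (u'+v)/(1+u'v) twice. Missile in the station frame: (0.858+0.569)/(1+0.858·0.569) = 1.427/1.488202 = 0.95888c.
That velocity, transformed to the rest frame of a distant observer: (0.95888+0.603)/(1+0.95888·0.603) = 1.56188/1.57820464 = 0.98966c.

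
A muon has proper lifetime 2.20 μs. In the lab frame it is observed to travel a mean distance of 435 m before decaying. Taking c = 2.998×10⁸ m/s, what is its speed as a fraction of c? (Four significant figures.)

Let x = d/(cτ) = 435.0 m / (2.998×10⁸ m/s × 2.200×10^-6 s) = 0.65953. Since d = βγcτ, x = βγ = β/√(1−β²).
Solving: β² = x²/(1+x²) = 0.43498/1.43498 = 0.303126, so β = 0.5506.

0.5506c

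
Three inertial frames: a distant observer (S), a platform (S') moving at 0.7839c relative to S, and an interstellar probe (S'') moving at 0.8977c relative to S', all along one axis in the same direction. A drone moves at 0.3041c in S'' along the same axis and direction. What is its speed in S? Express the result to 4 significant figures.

0.9931c

Apply u = (u'+v)/(1+u'v) twice. Drone in the platform frame: (0.3041+0.8977)/(1+0.3041·0.8977) = 1.2018/1.27299057 = 0.94408c.
That velocity, transformed to the rest frame of a distant observer: (0.94408+0.7839)/(1+0.94408·0.7839) = 1.72798/1.740064312 = 0.99306c.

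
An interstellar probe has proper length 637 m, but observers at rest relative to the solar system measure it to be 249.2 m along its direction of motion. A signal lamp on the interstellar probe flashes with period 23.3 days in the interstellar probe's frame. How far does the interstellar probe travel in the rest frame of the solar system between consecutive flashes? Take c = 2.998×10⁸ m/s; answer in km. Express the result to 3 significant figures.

1.42×10^12 km

From L = L₀/γ: γ = 637/249.2 = 2.55618.
β = √(1 − 1/γ²) = 0.9203. Lab-frame period = γτ = 2.55618×23.3 days = 59.559 days. Distance = βc × γτ = 0.9203 × 2.998×10⁸ m/s × 5145897.6 s = 1.4198×10^15 m = 1.42×10^12 km.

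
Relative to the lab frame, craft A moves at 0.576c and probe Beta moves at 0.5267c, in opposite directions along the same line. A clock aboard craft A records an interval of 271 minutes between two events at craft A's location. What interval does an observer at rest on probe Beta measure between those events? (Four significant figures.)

508.3 minutes

Speed of craft A in probe Beta's frame: u = (v_A + v_B)/(1 + v_A v_B/c²) = (0.576 + 0.5267)/(1 + 0.576×0.5267) = 1.1027/1.3033792 = 0.84603; |u| = 0.84603c.
At |u| = 0.84603c, γ = (1 − 0.715767)^(−1/2) = 1.8757.
Craft A's interval is proper; time dilation gives Δt_B = γΔτ = 1.8757 × 271 minutes = 508.3 minutes.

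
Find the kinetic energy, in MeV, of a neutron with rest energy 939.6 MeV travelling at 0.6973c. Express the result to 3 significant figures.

371 MeV

Lorentz factor: γ = (1 − 0.48622729)^(−1/2) = 1.39513.
Kinetic energy: K = (γ − 1)mc² = (1.39513 − 1) × 939.6 MeV = 0.39513 × 939.6 = 371 MeV.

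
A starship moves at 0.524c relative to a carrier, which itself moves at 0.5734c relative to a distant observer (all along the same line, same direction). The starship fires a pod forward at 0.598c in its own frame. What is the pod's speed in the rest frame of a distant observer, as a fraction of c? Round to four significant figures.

Apply u = (u'+v)/(1+u'v) twice. Pod in the carrier frame: (0.598+0.524)/(1+0.598·0.524) = 1.122/1.313352 = 0.8543c.
That velocity, transformed to the rest frame of a distant observer: (0.8543+0.5734)/(1+0.8543·0.5734) = 1.4277/1.48985562 = 0.95828c.

0.9583c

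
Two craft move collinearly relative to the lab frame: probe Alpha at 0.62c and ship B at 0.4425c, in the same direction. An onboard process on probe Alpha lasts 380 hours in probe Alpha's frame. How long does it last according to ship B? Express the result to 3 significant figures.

392 hours

Speed of probe Alpha in ship B's frame: u = (v_A − v_B)/(1 − v_A v_B/c²) = (0.62 − 0.4425)/(1 − 0.62×0.4425) = 0.1775/0.72565 = 0.24461; |u| = 0.24461c.
γ for this relative speed: γ = 1/√(1 − 0.0598341) = 1.0313.
The clock on probe Alpha records proper time, so ship B measures Δt = γΔτ = 1.0313 × 380 = 392 hours.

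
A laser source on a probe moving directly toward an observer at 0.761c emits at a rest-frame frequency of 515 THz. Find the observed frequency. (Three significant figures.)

Relativistic Doppler (source moving toward): f_obs = f_src · √((1+β)/(1−β)).
With β = 0.761: factor = √(1.761/0.239) = 2.7144.
f_obs = 515 × 2.7144 = 1400 THz.

1400 THz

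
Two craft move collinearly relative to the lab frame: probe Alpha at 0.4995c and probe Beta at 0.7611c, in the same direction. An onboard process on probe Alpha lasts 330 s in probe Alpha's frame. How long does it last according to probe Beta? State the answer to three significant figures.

The velocity of probe Alpha relative to probe Beta is (0.4995 − 0.7611)c / (1 − 0.4995×0.7611) = −0.42205c; relative speed 0.42205c.
At |u| = 0.42205c, γ = (1 − 0.178126)^(−1/2) = 1.1031.
The clock on probe Alpha records proper time, so probe Beta measures Δt = γΔτ = 1.1031 × 330 = 364 s.

364 s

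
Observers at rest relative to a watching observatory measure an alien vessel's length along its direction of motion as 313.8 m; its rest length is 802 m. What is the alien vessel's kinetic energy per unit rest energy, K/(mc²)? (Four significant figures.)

1.556

Length contraction gives γ = L₀/L = 802/313.8 = 2.55577.
K/(mc²) = γ − 1 = 2.55577 − 1 = 1.556.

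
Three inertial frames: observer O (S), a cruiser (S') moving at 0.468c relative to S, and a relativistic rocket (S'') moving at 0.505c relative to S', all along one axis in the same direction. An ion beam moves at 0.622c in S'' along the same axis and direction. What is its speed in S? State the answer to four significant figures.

First combine the ion beam and relativistic rocket (S''→S'): u₁ = (0.622 + 0.505)/(1 + 0.622×0.505) = 1.127/1.31411 = 0.85761.
Then combine with the cruiser (S'→S): u = (0.85761 + 0.468)/(1 + 0.85761×0.468) = 1.32561/1.40136148 = 0.94594.

0.9459c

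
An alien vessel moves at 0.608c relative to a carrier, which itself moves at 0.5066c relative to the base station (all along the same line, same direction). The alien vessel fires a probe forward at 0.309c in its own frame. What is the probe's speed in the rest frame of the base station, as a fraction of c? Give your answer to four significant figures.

0.9191c

Compose velocities in two stages. Stage 1 (into S'): u₁ = (0.309+0.608)/(1+0.309×0.608) = 0.77197.
Stage 2 (into S): u = (0.77197+0.5066)/(1+0.77197×0.5066) = 0.91912, so the speed is 0.9191c.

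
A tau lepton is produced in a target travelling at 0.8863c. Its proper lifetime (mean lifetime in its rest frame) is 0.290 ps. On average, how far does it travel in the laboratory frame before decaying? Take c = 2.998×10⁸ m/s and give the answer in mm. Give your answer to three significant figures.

With β = 0.8863, γ = 1/√(1 − 0.8863²) = 1/√0.21447231 = 2.1593.
Lab-frame lifetime: Δt = γτ = 2.1593 × 0.290 ps = 0.6262 ps.
Distance: d = vΔt = 0.8863 × 2.998×10⁸ m/s × 6.2620×10^-13 s = 1.66×10^-4 m = 0.166 mm.

0.166 mm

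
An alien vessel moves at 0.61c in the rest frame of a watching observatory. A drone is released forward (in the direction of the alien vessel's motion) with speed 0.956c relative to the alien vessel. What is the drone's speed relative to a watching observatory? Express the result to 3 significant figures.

Relativistic velocity addition: u = (u' + v)/(1 + u'v/c²), with u' = 0.956c and v = 0.61c.
Numerator: 0.956 + 0.61 = 1.566. Denominator: 1 + (0.956)(0.61) = 1.58316.
u = 1.566/1.58316 = 0.98916, so the speed is 0.989c.

0.989c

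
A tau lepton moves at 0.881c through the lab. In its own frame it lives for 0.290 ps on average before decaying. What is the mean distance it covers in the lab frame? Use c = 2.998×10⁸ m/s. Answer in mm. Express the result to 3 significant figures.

Lorentz factor: γ = (1 − 0.776161)^(−1/2) = 2.1136.
Lab-frame lifetime: Δt = γτ = 2.1136 × 0.290 ps = 0.61294 ps.
Distance: d = vΔt = 0.881 × 2.998×10⁸ m/s × 6.1294×10^-13 s = 1.62×10^-4 m = 0.162 mm.

0.162 mm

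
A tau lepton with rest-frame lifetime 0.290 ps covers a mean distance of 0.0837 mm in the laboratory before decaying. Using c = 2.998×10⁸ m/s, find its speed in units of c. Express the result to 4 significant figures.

d = βγcτ ⇒ βγ = d/(cτ) = 8.370×10^-5 m / (8.6942×10^-5 m) = 0.96271.
β = (βγ)/√(1+(βγ)²) = 0.96271/√1.926811 = 0.6935.

0.6935c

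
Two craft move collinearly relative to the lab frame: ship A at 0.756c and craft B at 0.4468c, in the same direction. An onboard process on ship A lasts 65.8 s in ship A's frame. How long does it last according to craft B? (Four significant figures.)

74.41 s

Transform ship A's velocity into craft B's frame: (0.756 − 0.4468)/(1 − 0.756·0.4468) = 0.3092/0.6622192, so the relative speed is 0.46691c.
At |u| = 0.46691c, γ = (1 − 0.218005)^(−1/2) = 1.1308.
Ship A's interval is proper; time dilation gives Δt_B = γΔτ = 1.1308 × 65.8 s = 74.41 s.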